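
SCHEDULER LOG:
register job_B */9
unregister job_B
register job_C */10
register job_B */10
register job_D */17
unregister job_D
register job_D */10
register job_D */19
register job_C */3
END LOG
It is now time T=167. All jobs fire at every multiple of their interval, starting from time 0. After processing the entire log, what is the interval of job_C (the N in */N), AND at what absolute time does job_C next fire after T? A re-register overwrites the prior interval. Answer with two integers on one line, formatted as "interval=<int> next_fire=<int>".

Op 1: register job_B */9 -> active={job_B:*/9}
Op 2: unregister job_B -> active={}
Op 3: register job_C */10 -> active={job_C:*/10}
Op 4: register job_B */10 -> active={job_B:*/10, job_C:*/10}
Op 5: register job_D */17 -> active={job_B:*/10, job_C:*/10, job_D:*/17}
Op 6: unregister job_D -> active={job_B:*/10, job_C:*/10}
Op 7: register job_D */10 -> active={job_B:*/10, job_C:*/10, job_D:*/10}
Op 8: register job_D */19 -> active={job_B:*/10, job_C:*/10, job_D:*/19}
Op 9: register job_C */3 -> active={job_B:*/10, job_C:*/3, job_D:*/19}
Final interval of job_C = 3
Next fire of job_C after T=167: (167//3+1)*3 = 168

Answer: interval=3 next_fire=168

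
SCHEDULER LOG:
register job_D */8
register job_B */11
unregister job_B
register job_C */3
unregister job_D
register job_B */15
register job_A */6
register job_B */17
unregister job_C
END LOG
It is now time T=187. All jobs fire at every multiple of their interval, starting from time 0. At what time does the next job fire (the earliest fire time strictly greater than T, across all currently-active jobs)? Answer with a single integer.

Answer: 192

Derivation:
Op 1: register job_D */8 -> active={job_D:*/8}
Op 2: register job_B */11 -> active={job_B:*/11, job_D:*/8}
Op 3: unregister job_B -> active={job_D:*/8}
Op 4: register job_C */3 -> active={job_C:*/3, job_D:*/8}
Op 5: unregister job_D -> active={job_C:*/3}
Op 6: register job_B */15 -> active={job_B:*/15, job_C:*/3}
Op 7: register job_A */6 -> active={job_A:*/6, job_B:*/15, job_C:*/3}
Op 8: register job_B */17 -> active={job_A:*/6, job_B:*/17, job_C:*/3}
Op 9: unregister job_C -> active={job_A:*/6, job_B:*/17}
  job_A: interval 6, next fire after T=187 is 192
  job_B: interval 17, next fire after T=187 is 204
Earliest fire time = 192 (job job_A)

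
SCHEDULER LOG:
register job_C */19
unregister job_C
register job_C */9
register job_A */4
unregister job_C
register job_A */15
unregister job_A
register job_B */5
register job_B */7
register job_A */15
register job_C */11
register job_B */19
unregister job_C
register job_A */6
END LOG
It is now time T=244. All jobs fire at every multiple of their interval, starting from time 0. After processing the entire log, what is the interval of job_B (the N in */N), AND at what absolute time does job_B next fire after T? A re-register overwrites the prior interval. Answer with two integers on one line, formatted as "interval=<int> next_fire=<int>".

Answer: interval=19 next_fire=247

Derivation:
Op 1: register job_C */19 -> active={job_C:*/19}
Op 2: unregister job_C -> active={}
Op 3: register job_C */9 -> active={job_C:*/9}
Op 4: register job_A */4 -> active={job_A:*/4, job_C:*/9}
Op 5: unregister job_C -> active={job_A:*/4}
Op 6: register job_A */15 -> active={job_A:*/15}
Op 7: unregister job_A -> active={}
Op 8: register job_B */5 -> active={job_B:*/5}
Op 9: register job_B */7 -> active={job_B:*/7}
Op 10: register job_A */15 -> active={job_A:*/15, job_B:*/7}
Op 11: register job_C */11 -> active={job_A:*/15, job_B:*/7, job_C:*/11}
Op 12: register job_B */19 -> active={job_A:*/15, job_B:*/19, job_C:*/11}
Op 13: unregister job_C -> active={job_A:*/15, job_B:*/19}
Op 14: register job_A */6 -> active={job_A:*/6, job_B:*/19}
Final interval of job_B = 19
Next fire of job_B after T=244: (244//19+1)*19 = 247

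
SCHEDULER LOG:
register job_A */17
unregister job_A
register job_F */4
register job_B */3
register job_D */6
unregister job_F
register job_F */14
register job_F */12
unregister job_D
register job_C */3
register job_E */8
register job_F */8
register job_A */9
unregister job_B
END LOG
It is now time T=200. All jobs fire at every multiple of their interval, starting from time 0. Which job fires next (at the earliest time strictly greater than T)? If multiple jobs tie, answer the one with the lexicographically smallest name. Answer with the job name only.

Op 1: register job_A */17 -> active={job_A:*/17}
Op 2: unregister job_A -> active={}
Op 3: register job_F */4 -> active={job_F:*/4}
Op 4: register job_B */3 -> active={job_B:*/3, job_F:*/4}
Op 5: register job_D */6 -> active={job_B:*/3, job_D:*/6, job_F:*/4}
Op 6: unregister job_F -> active={job_B:*/3, job_D:*/6}
Op 7: register job_F */14 -> active={job_B:*/3, job_D:*/6, job_F:*/14}
Op 8: register job_F */12 -> active={job_B:*/3, job_D:*/6, job_F:*/12}
Op 9: unregister job_D -> active={job_B:*/3, job_F:*/12}
Op 10: register job_C */3 -> active={job_B:*/3, job_C:*/3, job_F:*/12}
Op 11: register job_E */8 -> active={job_B:*/3, job_C:*/3, job_E:*/8, job_F:*/12}
Op 12: register job_F */8 -> active={job_B:*/3, job_C:*/3, job_E:*/8, job_F:*/8}
Op 13: register job_A */9 -> active={job_A:*/9, job_B:*/3, job_C:*/3, job_E:*/8, job_F:*/8}
Op 14: unregister job_B -> active={job_A:*/9, job_C:*/3, job_E:*/8, job_F:*/8}
  job_A: interval 9, next fire after T=200 is 207
  job_C: interval 3, next fire after T=200 is 201
  job_E: interval 8, next fire after T=200 is 208
  job_F: interval 8, next fire after T=200 is 208
Earliest = 201, winner (lex tiebreak) = job_C

Answer: job_C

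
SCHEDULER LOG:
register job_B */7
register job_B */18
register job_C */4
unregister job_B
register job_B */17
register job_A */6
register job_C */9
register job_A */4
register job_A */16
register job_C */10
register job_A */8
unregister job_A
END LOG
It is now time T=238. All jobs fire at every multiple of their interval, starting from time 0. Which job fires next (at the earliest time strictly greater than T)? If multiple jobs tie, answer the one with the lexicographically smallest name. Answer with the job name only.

Op 1: register job_B */7 -> active={job_B:*/7}
Op 2: register job_B */18 -> active={job_B:*/18}
Op 3: register job_C */4 -> active={job_B:*/18, job_C:*/4}
Op 4: unregister job_B -> active={job_C:*/4}
Op 5: register job_B */17 -> active={job_B:*/17, job_C:*/4}
Op 6: register job_A */6 -> active={job_A:*/6, job_B:*/17, job_C:*/4}
Op 7: register job_C */9 -> active={job_A:*/6, job_B:*/17, job_C:*/9}
Op 8: register job_A */4 -> active={job_A:*/4, job_B:*/17, job_C:*/9}
Op 9: register job_A */16 -> active={job_A:*/16, job_B:*/17, job_C:*/9}
Op 10: register job_C */10 -> active={job_A:*/16, job_B:*/17, job_C:*/10}
Op 11: register job_A */8 -> active={job_A:*/8, job_B:*/17, job_C:*/10}
Op 12: unregister job_A -> active={job_B:*/17, job_C:*/10}
  job_B: interval 17, next fire after T=238 is 255
  job_C: interval 10, next fire after T=238 is 240
Earliest = 240, winner (lex tiebreak) = job_C

Answer: job_C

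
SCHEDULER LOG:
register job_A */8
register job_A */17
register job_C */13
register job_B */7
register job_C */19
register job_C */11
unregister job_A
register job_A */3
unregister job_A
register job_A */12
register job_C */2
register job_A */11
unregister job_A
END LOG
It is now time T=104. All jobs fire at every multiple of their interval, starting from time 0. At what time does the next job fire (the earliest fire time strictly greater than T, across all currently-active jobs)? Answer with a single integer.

Op 1: register job_A */8 -> active={job_A:*/8}
Op 2: register job_A */17 -> active={job_A:*/17}
Op 3: register job_C */13 -> active={job_A:*/17, job_C:*/13}
Op 4: register job_B */7 -> active={job_A:*/17, job_B:*/7, job_C:*/13}
Op 5: register job_C */19 -> active={job_A:*/17, job_B:*/7, job_C:*/19}
Op 6: register job_C */11 -> active={job_A:*/17, job_B:*/7, job_C:*/11}
Op 7: unregister job_A -> active={job_B:*/7, job_C:*/11}
Op 8: register job_A */3 -> active={job_A:*/3, job_B:*/7, job_C:*/11}
Op 9: unregister job_A -> active={job_B:*/7, job_C:*/11}
Op 10: register job_A */12 -> active={job_A:*/12, job_B:*/7, job_C:*/11}
Op 11: register job_C */2 -> active={job_A:*/12, job_B:*/7, job_C:*/2}
Op 12: register job_A */11 -> active={job_A:*/11, job_B:*/7, job_C:*/2}
Op 13: unregister job_A -> active={job_B:*/7, job_C:*/2}
  job_B: interval 7, next fire after T=104 is 105
  job_C: interval 2, next fire after T=104 is 106
Earliest fire time = 105 (job job_B)

Answer: 105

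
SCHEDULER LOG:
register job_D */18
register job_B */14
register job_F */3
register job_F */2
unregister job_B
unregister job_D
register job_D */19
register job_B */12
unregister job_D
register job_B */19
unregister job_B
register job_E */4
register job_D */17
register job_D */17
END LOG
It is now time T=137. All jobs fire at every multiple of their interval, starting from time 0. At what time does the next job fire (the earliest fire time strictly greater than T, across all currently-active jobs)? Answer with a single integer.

Answer: 138

Derivation:
Op 1: register job_D */18 -> active={job_D:*/18}
Op 2: register job_B */14 -> active={job_B:*/14, job_D:*/18}
Op 3: register job_F */3 -> active={job_B:*/14, job_D:*/18, job_F:*/3}
Op 4: register job_F */2 -> active={job_B:*/14, job_D:*/18, job_F:*/2}
Op 5: unregister job_B -> active={job_D:*/18, job_F:*/2}
Op 6: unregister job_D -> active={job_F:*/2}
Op 7: register job_D */19 -> active={job_D:*/19, job_F:*/2}
Op 8: register job_B */12 -> active={job_B:*/12, job_D:*/19, job_F:*/2}
Op 9: unregister job_D -> active={job_B:*/12, job_F:*/2}
Op 10: register job_B */19 -> active={job_B:*/19, job_F:*/2}
Op 11: unregister job_B -> active={job_F:*/2}
Op 12: register job_E */4 -> active={job_E:*/4, job_F:*/2}
Op 13: register job_D */17 -> active={job_D:*/17, job_E:*/4, job_F:*/2}
Op 14: register job_D */17 -> active={job_D:*/17, job_E:*/4, job_F:*/2}
  job_D: interval 17, next fire after T=137 is 153
  job_E: interval 4, next fire after T=137 is 140
  job_F: interval 2, next fire after T=137 is 138
Earliest fire time = 138 (job job_F)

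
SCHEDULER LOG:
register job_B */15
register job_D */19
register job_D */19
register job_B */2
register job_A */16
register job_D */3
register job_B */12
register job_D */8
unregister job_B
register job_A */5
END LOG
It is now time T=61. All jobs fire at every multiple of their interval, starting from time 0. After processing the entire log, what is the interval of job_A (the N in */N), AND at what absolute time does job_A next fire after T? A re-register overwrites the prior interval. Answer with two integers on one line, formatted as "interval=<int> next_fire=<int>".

Op 1: register job_B */15 -> active={job_B:*/15}
Op 2: register job_D */19 -> active={job_B:*/15, job_D:*/19}
Op 3: register job_D */19 -> active={job_B:*/15, job_D:*/19}
Op 4: register job_B */2 -> active={job_B:*/2, job_D:*/19}
Op 5: register job_A */16 -> active={job_A:*/16, job_B:*/2, job_D:*/19}
Op 6: register job_D */3 -> active={job_A:*/16, job_B:*/2, job_D:*/3}
Op 7: register job_B */12 -> active={job_A:*/16, job_B:*/12, job_D:*/3}
Op 8: register job_D */8 -> active={job_A:*/16, job_B:*/12, job_D:*/8}
Op 9: unregister job_B -> active={job_A:*/16, job_D:*/8}
Op 10: register job_A */5 -> active={job_A:*/5, job_D:*/8}
Final interval of job_A = 5
Next fire of job_A after T=61: (61//5+1)*5 = 65

Answer: interval=5 next_fire=65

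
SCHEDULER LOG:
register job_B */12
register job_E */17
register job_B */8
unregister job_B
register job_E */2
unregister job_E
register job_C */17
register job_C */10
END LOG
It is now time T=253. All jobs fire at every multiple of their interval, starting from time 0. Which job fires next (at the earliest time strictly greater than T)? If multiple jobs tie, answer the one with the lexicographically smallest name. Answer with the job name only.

Answer: job_C

Derivation:
Op 1: register job_B */12 -> active={job_B:*/12}
Op 2: register job_E */17 -> active={job_B:*/12, job_E:*/17}
Op 3: register job_B */8 -> active={job_B:*/8, job_E:*/17}
Op 4: unregister job_B -> active={job_E:*/17}
Op 5: register job_E */2 -> active={job_E:*/2}
Op 6: unregister job_E -> active={}
Op 7: register job_C */17 -> active={job_C:*/17}
Op 8: register job_C */10 -> active={job_C:*/10}
  job_C: interval 10, next fire after T=253 is 260
Earliest = 260, winner (lex tiebreak) = job_C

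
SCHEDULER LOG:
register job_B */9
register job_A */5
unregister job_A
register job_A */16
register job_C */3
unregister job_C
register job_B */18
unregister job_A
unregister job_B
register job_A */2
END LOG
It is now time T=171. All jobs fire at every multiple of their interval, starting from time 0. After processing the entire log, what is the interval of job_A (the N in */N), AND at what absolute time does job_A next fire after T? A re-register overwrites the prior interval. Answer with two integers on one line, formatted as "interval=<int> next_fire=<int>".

Answer: interval=2 next_fire=172

Derivation:
Op 1: register job_B */9 -> active={job_B:*/9}
Op 2: register job_A */5 -> active={job_A:*/5, job_B:*/9}
Op 3: unregister job_A -> active={job_B:*/9}
Op 4: register job_A */16 -> active={job_A:*/16, job_B:*/9}
Op 5: register job_C */3 -> active={job_A:*/16, job_B:*/9, job_C:*/3}
Op 6: unregister job_C -> active={job_A:*/16, job_B:*/9}
Op 7: register job_B */18 -> active={job_A:*/16, job_B:*/18}
Op 8: unregister job_A -> active={job_B:*/18}
Op 9: unregister job_B -> active={}
Op 10: register job_A */2 -> active={job_A:*/2}
Final interval of job_A = 2
Next fire of job_A after T=171: (171//2+1)*2 = 172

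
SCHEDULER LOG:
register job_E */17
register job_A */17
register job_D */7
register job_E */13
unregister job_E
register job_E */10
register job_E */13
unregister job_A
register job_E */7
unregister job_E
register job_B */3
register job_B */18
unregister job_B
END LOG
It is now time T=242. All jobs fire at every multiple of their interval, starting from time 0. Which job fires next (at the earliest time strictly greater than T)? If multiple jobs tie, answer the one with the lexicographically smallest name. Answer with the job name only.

Op 1: register job_E */17 -> active={job_E:*/17}
Op 2: register job_A */17 -> active={job_A:*/17, job_E:*/17}
Op 3: register job_D */7 -> active={job_A:*/17, job_D:*/7, job_E:*/17}
Op 4: register job_E */13 -> active={job_A:*/17, job_D:*/7, job_E:*/13}
Op 5: unregister job_E -> active={job_A:*/17, job_D:*/7}
Op 6: register job_E */10 -> active={job_A:*/17, job_D:*/7, job_E:*/10}
Op 7: register job_E */13 -> active={job_A:*/17, job_D:*/7, job_E:*/13}
Op 8: unregister job_A -> active={job_D:*/7, job_E:*/13}
Op 9: register job_E */7 -> active={job_D:*/7, job_E:*/7}
Op 10: unregister job_E -> active={job_D:*/7}
Op 11: register job_B */3 -> active={job_B:*/3, job_D:*/7}
Op 12: register job_B */18 -> active={job_B:*/18, job_D:*/7}
Op 13: unregister job_B -> active={job_D:*/7}
  job_D: interval 7, next fire after T=242 is 245
Earliest = 245, winner (lex tiebreak) = job_D

Answer: job_D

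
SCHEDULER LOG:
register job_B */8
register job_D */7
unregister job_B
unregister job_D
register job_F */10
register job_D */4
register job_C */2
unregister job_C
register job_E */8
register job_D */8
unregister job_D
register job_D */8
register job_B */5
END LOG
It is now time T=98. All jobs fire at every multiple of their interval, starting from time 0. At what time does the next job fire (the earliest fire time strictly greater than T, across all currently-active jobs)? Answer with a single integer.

Op 1: register job_B */8 -> active={job_B:*/8}
Op 2: register job_D */7 -> active={job_B:*/8, job_D:*/7}
Op 3: unregister job_B -> active={job_D:*/7}
Op 4: unregister job_D -> active={}
Op 5: register job_F */10 -> active={job_F:*/10}
Op 6: register job_D */4 -> active={job_D:*/4, job_F:*/10}
Op 7: register job_C */2 -> active={job_C:*/2, job_D:*/4, job_F:*/10}
Op 8: unregister job_C -> active={job_D:*/4, job_F:*/10}
Op 9: register job_E */8 -> active={job_D:*/4, job_E:*/8, job_F:*/10}
Op 10: register job_D */8 -> active={job_D:*/8, job_E:*/8, job_F:*/10}
Op 11: unregister job_D -> active={job_E:*/8, job_F:*/10}
Op 12: register job_D */8 -> active={job_D:*/8, job_E:*/8, job_F:*/10}
Op 13: register job_B */5 -> active={job_B:*/5, job_D:*/8, job_E:*/8, job_F:*/10}
  job_B: interval 5, next fire after T=98 is 100
  job_D: interval 8, next fire after T=98 is 104
  job_E: interval 8, next fire after T=98 is 104
  job_F: interval 10, next fire after T=98 is 100
Earliest fire time = 100 (job job_B)

Answer: 100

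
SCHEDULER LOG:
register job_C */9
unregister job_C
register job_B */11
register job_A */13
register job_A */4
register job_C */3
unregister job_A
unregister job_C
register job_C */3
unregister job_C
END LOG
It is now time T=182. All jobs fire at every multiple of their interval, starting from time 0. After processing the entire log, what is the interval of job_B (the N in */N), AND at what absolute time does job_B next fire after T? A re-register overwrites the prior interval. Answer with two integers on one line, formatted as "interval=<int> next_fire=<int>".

Answer: interval=11 next_fire=187

Derivation:
Op 1: register job_C */9 -> active={job_C:*/9}
Op 2: unregister job_C -> active={}
Op 3: register job_B */11 -> active={job_B:*/11}
Op 4: register job_A */13 -> active={job_A:*/13, job_B:*/11}
Op 5: register job_A */4 -> active={job_A:*/4, job_B:*/11}
Op 6: register job_C */3 -> active={job_A:*/4, job_B:*/11, job_C:*/3}
Op 7: unregister job_A -> active={job_B:*/11, job_C:*/3}
Op 8: unregister job_C -> active={job_B:*/11}
Op 9: register job_C */3 -> active={job_B:*/11, job_C:*/3}
Op 10: unregister job_C -> active={job_B:*/11}
Final interval of job_B = 11
Next fire of job_B after T=182: (182//11+1)*11 = 187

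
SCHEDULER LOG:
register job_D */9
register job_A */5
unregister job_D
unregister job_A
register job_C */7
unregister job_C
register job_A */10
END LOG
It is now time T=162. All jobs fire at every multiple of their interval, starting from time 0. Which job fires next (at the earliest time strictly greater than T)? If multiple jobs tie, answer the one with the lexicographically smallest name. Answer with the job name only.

Op 1: register job_D */9 -> active={job_D:*/9}
Op 2: register job_A */5 -> active={job_A:*/5, job_D:*/9}
Op 3: unregister job_D -> active={job_A:*/5}
Op 4: unregister job_A -> active={}
Op 5: register job_C */7 -> active={job_C:*/7}
Op 6: unregister job_C -> active={}
Op 7: register job_A */10 -> active={job_A:*/10}
  job_A: interval 10, next fire after T=162 is 170
Earliest = 170, winner (lex tiebreak) = job_A

Answer: job_A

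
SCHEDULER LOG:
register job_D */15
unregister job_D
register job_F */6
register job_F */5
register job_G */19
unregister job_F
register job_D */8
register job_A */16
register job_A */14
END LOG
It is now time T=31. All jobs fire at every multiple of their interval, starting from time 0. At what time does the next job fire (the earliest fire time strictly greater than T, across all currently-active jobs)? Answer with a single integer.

Answer: 32

Derivation:
Op 1: register job_D */15 -> active={job_D:*/15}
Op 2: unregister job_D -> active={}
Op 3: register job_F */6 -> active={job_F:*/6}
Op 4: register job_F */5 -> active={job_F:*/5}
Op 5: register job_G */19 -> active={job_F:*/5, job_G:*/19}
Op 6: unregister job_F -> active={job_G:*/19}
Op 7: register job_D */8 -> active={job_D:*/8, job_G:*/19}
Op 8: register job_A */16 -> active={job_A:*/16, job_D:*/8, job_G:*/19}
Op 9: register job_A */14 -> active={job_A:*/14, job_D:*/8, job_G:*/19}
  job_A: interval 14, next fire after T=31 is 42
  job_D: interval 8, next fire after T=31 is 32
  job_G: interval 19, next fire after T=31 is 38
Earliest fire time = 32 (job job_D)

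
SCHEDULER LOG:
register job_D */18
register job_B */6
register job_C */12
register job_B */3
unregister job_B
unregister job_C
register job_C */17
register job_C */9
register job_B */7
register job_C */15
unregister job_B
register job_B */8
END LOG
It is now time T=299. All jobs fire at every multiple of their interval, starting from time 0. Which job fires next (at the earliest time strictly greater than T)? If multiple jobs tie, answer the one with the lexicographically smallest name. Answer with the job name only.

Op 1: register job_D */18 -> active={job_D:*/18}
Op 2: register job_B */6 -> active={job_B:*/6, job_D:*/18}
Op 3: register job_C */12 -> active={job_B:*/6, job_C:*/12, job_D:*/18}
Op 4: register job_B */3 -> active={job_B:*/3, job_C:*/12, job_D:*/18}
Op 5: unregister job_B -> active={job_C:*/12, job_D:*/18}
Op 6: unregister job_C -> active={job_D:*/18}
Op 7: register job_C */17 -> active={job_C:*/17, job_D:*/18}
Op 8: register job_C */9 -> active={job_C:*/9, job_D:*/18}
Op 9: register job_B */7 -> active={job_B:*/7, job_C:*/9, job_D:*/18}
Op 10: register job_C */15 -> active={job_B:*/7, job_C:*/15, job_D:*/18}
Op 11: unregister job_B -> active={job_C:*/15, job_D:*/18}
Op 12: register job_B */8 -> active={job_B:*/8, job_C:*/15, job_D:*/18}
  job_B: interval 8, next fire after T=299 is 304
  job_C: interval 15, next fire after T=299 is 300
  job_D: interval 18, next fire after T=299 is 306
Earliest = 300, winner (lex tiebreak) = job_C

Answer: job_C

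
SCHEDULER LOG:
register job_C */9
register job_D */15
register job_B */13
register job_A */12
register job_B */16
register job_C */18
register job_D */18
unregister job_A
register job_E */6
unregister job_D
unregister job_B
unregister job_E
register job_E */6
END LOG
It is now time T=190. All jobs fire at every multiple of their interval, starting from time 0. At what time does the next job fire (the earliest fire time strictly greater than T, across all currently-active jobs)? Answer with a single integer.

Answer: 192

Derivation:
Op 1: register job_C */9 -> active={job_C:*/9}
Op 2: register job_D */15 -> active={job_C:*/9, job_D:*/15}
Op 3: register job_B */13 -> active={job_B:*/13, job_C:*/9, job_D:*/15}
Op 4: register job_A */12 -> active={job_A:*/12, job_B:*/13, job_C:*/9, job_D:*/15}
Op 5: register job_B */16 -> active={job_A:*/12, job_B:*/16, job_C:*/9, job_D:*/15}
Op 6: register job_C */18 -> active={job_A:*/12, job_B:*/16, job_C:*/18, job_D:*/15}
Op 7: register job_D */18 -> active={job_A:*/12, job_B:*/16, job_C:*/18, job_D:*/18}
Op 8: unregister job_A -> active={job_B:*/16, job_C:*/18, job_D:*/18}
Op 9: register job_E */6 -> active={job_B:*/16, job_C:*/18, job_D:*/18, job_E:*/6}
Op 10: unregister job_D -> active={job_B:*/16, job_C:*/18, job_E:*/6}
Op 11: unregister job_B -> active={job_C:*/18, job_E:*/6}
Op 12: unregister job_E -> active={job_C:*/18}
Op 13: register job_E */6 -> active={job_C:*/18, job_E:*/6}
  job_C: interval 18, next fire after T=190 is 198
  job_E: interval 6, next fire after T=190 is 192
Earliest fire time = 192 (job job_E)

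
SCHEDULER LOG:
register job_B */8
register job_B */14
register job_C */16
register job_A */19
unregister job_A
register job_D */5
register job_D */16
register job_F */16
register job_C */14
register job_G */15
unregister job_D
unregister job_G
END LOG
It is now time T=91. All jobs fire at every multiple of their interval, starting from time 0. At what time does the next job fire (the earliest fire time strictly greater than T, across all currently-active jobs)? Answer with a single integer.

Answer: 96

Derivation:
Op 1: register job_B */8 -> active={job_B:*/8}
Op 2: register job_B */14 -> active={job_B:*/14}
Op 3: register job_C */16 -> active={job_B:*/14, job_C:*/16}
Op 4: register job_A */19 -> active={job_A:*/19, job_B:*/14, job_C:*/16}
Op 5: unregister job_A -> active={job_B:*/14, job_C:*/16}
Op 6: register job_D */5 -> active={job_B:*/14, job_C:*/16, job_D:*/5}
Op 7: register job_D */16 -> active={job_B:*/14, job_C:*/16, job_D:*/16}
Op 8: register job_F */16 -> active={job_B:*/14, job_C:*/16, job_D:*/16, job_F:*/16}
Op 9: register job_C */14 -> active={job_B:*/14, job_C:*/14, job_D:*/16, job_F:*/16}
Op 10: register job_G */15 -> active={job_B:*/14, job_C:*/14, job_D:*/16, job_F:*/16, job_G:*/15}
Op 11: unregister job_D -> active={job_B:*/14, job_C:*/14, job_F:*/16, job_G:*/15}
Op 12: unregister job_G -> active={job_B:*/14, job_C:*/14, job_F:*/16}
  job_B: interval 14, next fire after T=91 is 98
  job_C: interval 14, next fire after T=91 is 98
  job_F: interval 16, next fire after T=91 is 96
Earliest fire time = 96 (job job_F)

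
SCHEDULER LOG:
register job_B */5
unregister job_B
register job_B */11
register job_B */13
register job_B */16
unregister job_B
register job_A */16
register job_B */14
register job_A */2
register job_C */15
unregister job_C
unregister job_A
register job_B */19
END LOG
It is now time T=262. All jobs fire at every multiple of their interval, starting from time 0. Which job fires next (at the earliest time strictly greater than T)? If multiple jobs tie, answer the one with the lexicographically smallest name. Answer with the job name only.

Op 1: register job_B */5 -> active={job_B:*/5}
Op 2: unregister job_B -> active={}
Op 3: register job_B */11 -> active={job_B:*/11}
Op 4: register job_B */13 -> active={job_B:*/13}
Op 5: register job_B */16 -> active={job_B:*/16}
Op 6: unregister job_B -> active={}
Op 7: register job_A */16 -> active={job_A:*/16}
Op 8: register job_B */14 -> active={job_A:*/16, job_B:*/14}
Op 9: register job_A */2 -> active={job_A:*/2, job_B:*/14}
Op 10: register job_C */15 -> active={job_A:*/2, job_B:*/14, job_C:*/15}
Op 11: unregister job_C -> active={job_A:*/2, job_B:*/14}
Op 12: unregister job_A -> active={job_B:*/14}
Op 13: register job_B */19 -> active={job_B:*/19}
  job_B: interval 19, next fire after T=262 is 266
Earliest = 266, winner (lex tiebreak) = job_B

Answer: job_B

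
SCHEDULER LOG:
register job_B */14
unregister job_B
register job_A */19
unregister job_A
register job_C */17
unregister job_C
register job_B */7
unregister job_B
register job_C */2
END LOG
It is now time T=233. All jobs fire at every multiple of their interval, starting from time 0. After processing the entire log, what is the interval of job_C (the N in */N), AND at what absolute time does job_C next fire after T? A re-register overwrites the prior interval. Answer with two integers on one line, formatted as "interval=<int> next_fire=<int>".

Op 1: register job_B */14 -> active={job_B:*/14}
Op 2: unregister job_B -> active={}
Op 3: register job_A */19 -> active={job_A:*/19}
Op 4: unregister job_A -> active={}
Op 5: register job_C */17 -> active={job_C:*/17}
Op 6: unregister job_C -> active={}
Op 7: register job_B */7 -> active={job_B:*/7}
Op 8: unregister job_B -> active={}
Op 9: register job_C */2 -> active={job_C:*/2}
Final interval of job_C = 2
Next fire of job_C after T=233: (233//2+1)*2 = 234

Answer: interval=2 next_fire=234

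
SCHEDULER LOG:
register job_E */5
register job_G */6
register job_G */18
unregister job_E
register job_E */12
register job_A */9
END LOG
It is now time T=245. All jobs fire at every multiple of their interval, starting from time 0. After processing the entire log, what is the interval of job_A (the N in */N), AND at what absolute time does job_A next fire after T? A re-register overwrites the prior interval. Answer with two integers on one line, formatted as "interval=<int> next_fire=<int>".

Op 1: register job_E */5 -> active={job_E:*/5}
Op 2: register job_G */6 -> active={job_E:*/5, job_G:*/6}
Op 3: register job_G */18 -> active={job_E:*/5, job_G:*/18}
Op 4: unregister job_E -> active={job_G:*/18}
Op 5: register job_E */12 -> active={job_E:*/12, job_G:*/18}
Op 6: register job_A */9 -> active={job_A:*/9, job_E:*/12, job_G:*/18}
Final interval of job_A = 9
Next fire of job_A after T=245: (245//9+1)*9 = 252

Answer: interval=9 next_fire=252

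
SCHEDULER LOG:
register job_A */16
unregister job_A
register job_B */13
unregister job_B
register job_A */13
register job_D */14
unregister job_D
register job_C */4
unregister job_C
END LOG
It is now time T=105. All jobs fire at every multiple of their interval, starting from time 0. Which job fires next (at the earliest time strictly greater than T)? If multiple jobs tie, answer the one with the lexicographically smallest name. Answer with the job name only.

Answer: job_A

Derivation:
Op 1: register job_A */16 -> active={job_A:*/16}
Op 2: unregister job_A -> active={}
Op 3: register job_B */13 -> active={job_B:*/13}
Op 4: unregister job_B -> active={}
Op 5: register job_A */13 -> active={job_A:*/13}
Op 6: register job_D */14 -> active={job_A:*/13, job_D:*/14}
Op 7: unregister job_D -> active={job_A:*/13}
Op 8: register job_C */4 -> active={job_A:*/13, job_C:*/4}
Op 9: unregister job_C -> active={job_A:*/13}
  job_A: interval 13, next fire after T=105 is 117
Earliest = 117, winner (lex tiebreak) = job_A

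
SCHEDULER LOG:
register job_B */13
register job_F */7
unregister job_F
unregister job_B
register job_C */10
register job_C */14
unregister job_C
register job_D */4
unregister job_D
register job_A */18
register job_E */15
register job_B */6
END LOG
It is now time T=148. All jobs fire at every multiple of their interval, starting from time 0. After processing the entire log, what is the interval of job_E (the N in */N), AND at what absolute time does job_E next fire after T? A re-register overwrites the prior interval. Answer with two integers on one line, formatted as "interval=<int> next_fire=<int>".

Op 1: register job_B */13 -> active={job_B:*/13}
Op 2: register job_F */7 -> active={job_B:*/13, job_F:*/7}
Op 3: unregister job_F -> active={job_B:*/13}
Op 4: unregister job_B -> active={}
Op 5: register job_C */10 -> active={job_C:*/10}
Op 6: register job_C */14 -> active={job_C:*/14}
Op 7: unregister job_C -> active={}
Op 8: register job_D */4 -> active={job_D:*/4}
Op 9: unregister job_D -> active={}
Op 10: register job_A */18 -> active={job_A:*/18}
Op 11: register job_E */15 -> active={job_A:*/18, job_E:*/15}
Op 12: register job_B */6 -> active={job_A:*/18, job_B:*/6, job_E:*/15}
Final interval of job_E = 15
Next fire of job_E after T=148: (148//15+1)*15 = 150

Answer: interval=15 next_fire=150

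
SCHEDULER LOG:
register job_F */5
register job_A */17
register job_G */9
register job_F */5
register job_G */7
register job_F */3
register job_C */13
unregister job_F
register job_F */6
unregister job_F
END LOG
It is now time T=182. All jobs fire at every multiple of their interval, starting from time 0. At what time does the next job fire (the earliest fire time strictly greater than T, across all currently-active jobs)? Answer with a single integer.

Op 1: register job_F */5 -> active={job_F:*/5}
Op 2: register job_A */17 -> active={job_A:*/17, job_F:*/5}
Op 3: register job_G */9 -> active={job_A:*/17, job_F:*/5, job_G:*/9}
Op 4: register job_F */5 -> active={job_A:*/17, job_F:*/5, job_G:*/9}
Op 5: register job_G */7 -> active={job_A:*/17, job_F:*/5, job_G:*/7}
Op 6: register job_F */3 -> active={job_A:*/17, job_F:*/3, job_G:*/7}
Op 7: register job_C */13 -> active={job_A:*/17, job_C:*/13, job_F:*/3, job_G:*/7}
Op 8: unregister job_F -> active={job_A:*/17, job_C:*/13, job_G:*/7}
Op 9: register job_F */6 -> active={job_A:*/17, job_C:*/13, job_F:*/6, job_G:*/7}
Op 10: unregister job_F -> active={job_A:*/17, job_C:*/13, job_G:*/7}
  job_A: interval 17, next fire after T=182 is 187
  job_C: interval 13, next fire after T=182 is 195
  job_G: interval 7, next fire after T=182 is 189
Earliest fire time = 187 (job job_A)

Answer: 187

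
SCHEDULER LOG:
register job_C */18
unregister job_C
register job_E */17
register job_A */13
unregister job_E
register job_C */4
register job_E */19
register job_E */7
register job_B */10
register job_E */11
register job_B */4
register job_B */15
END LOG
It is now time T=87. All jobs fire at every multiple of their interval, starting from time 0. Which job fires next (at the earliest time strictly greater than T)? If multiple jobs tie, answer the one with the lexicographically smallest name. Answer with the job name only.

Op 1: register job_C */18 -> active={job_C:*/18}
Op 2: unregister job_C -> active={}
Op 3: register job_E */17 -> active={job_E:*/17}
Op 4: register job_A */13 -> active={job_A:*/13, job_E:*/17}
Op 5: unregister job_E -> active={job_A:*/13}
Op 6: register job_C */4 -> active={job_A:*/13, job_C:*/4}
Op 7: register job_E */19 -> active={job_A:*/13, job_C:*/4, job_E:*/19}
Op 8: register job_E */7 -> active={job_A:*/13, job_C:*/4, job_E:*/7}
Op 9: register job_B */10 -> active={job_A:*/13, job_B:*/10, job_C:*/4, job_E:*/7}
Op 10: register job_E */11 -> active={job_A:*/13, job_B:*/10, job_C:*/4, job_E:*/11}
Op 11: register job_B */4 -> active={job_A:*/13, job_B:*/4, job_C:*/4, job_E:*/11}
Op 12: register job_B */15 -> active={job_A:*/13, job_B:*/15, job_C:*/4, job_E:*/11}
  job_A: interval 13, next fire after T=87 is 91
  job_B: interval 15, next fire after T=87 is 90
  job_C: interval 4, next fire after T=87 is 88
  job_E: interval 11, next fire after T=87 is 88
Earliest = 88, winner (lex tiebreak) = job_C

Answer: job_C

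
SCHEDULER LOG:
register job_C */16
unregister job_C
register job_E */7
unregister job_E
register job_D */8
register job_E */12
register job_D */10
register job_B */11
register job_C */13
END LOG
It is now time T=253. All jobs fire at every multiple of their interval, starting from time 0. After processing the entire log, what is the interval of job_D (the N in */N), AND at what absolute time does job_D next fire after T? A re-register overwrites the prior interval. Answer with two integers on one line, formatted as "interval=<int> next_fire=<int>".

Answer: interval=10 next_fire=260

Derivation:
Op 1: register job_C */16 -> active={job_C:*/16}
Op 2: unregister job_C -> active={}
Op 3: register job_E */7 -> active={job_E:*/7}
Op 4: unregister job_E -> active={}
Op 5: register job_D */8 -> active={job_D:*/8}
Op 6: register job_E */12 -> active={job_D:*/8, job_E:*/12}
Op 7: register job_D */10 -> active={job_D:*/10, job_E:*/12}
Op 8: register job_B */11 -> active={job_B:*/11, job_D:*/10, job_E:*/12}
Op 9: register job_C */13 -> active={job_B:*/11, job_C:*/13, job_D:*/10, job_E:*/12}
Final interval of job_D = 10
Next fire of job_D after T=253: (253//10+1)*10 = 260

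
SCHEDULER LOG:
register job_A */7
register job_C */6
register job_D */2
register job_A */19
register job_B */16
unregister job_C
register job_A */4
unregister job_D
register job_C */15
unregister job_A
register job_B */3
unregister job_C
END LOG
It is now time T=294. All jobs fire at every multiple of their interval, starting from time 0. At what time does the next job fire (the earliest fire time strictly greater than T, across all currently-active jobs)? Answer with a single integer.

Answer: 297

Derivation:
Op 1: register job_A */7 -> active={job_A:*/7}
Op 2: register job_C */6 -> active={job_A:*/7, job_C:*/6}
Op 3: register job_D */2 -> active={job_A:*/7, job_C:*/6, job_D:*/2}
Op 4: register job_A */19 -> active={job_A:*/19, job_C:*/6, job_D:*/2}
Op 5: register job_B */16 -> active={job_A:*/19, job_B:*/16, job_C:*/6, job_D:*/2}
Op 6: unregister job_C -> active={job_A:*/19, job_B:*/16, job_D:*/2}
Op 7: register job_A */4 -> active={job_A:*/4, job_B:*/16, job_D:*/2}
Op 8: unregister job_D -> active={job_A:*/4, job_B:*/16}
Op 9: register job_C */15 -> active={job_A:*/4, job_B:*/16, job_C:*/15}
Op 10: unregister job_A -> active={job_B:*/16, job_C:*/15}
Op 11: register job_B */3 -> active={job_B:*/3, job_C:*/15}
Op 12: unregister job_C -> active={job_B:*/3}
  job_B: interval 3, next fire after T=294 is 297
Earliest fire time = 297 (job job_B)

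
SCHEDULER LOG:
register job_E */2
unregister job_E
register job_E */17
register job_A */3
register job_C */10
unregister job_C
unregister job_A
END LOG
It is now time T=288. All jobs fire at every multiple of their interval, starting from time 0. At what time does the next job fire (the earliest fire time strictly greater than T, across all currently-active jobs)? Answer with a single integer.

Answer: 289

Derivation:
Op 1: register job_E */2 -> active={job_E:*/2}
Op 2: unregister job_E -> active={}
Op 3: register job_E */17 -> active={job_E:*/17}
Op 4: register job_A */3 -> active={job_A:*/3, job_E:*/17}
Op 5: register job_C */10 -> active={job_A:*/3, job_C:*/10, job_E:*/17}
Op 6: unregister job_C -> active={job_A:*/3, job_E:*/17}
Op 7: unregister job_A -> active={job_E:*/17}
  job_E: interval 17, next fire after T=288 is 289
Earliest fire time = 289 (job job_E)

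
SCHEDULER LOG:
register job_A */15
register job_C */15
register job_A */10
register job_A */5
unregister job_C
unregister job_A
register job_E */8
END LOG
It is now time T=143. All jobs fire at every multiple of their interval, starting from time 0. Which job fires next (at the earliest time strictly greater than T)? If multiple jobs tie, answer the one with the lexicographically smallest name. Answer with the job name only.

Answer: job_E

Derivation:
Op 1: register job_A */15 -> active={job_A:*/15}
Op 2: register job_C */15 -> active={job_A:*/15, job_C:*/15}
Op 3: register job_A */10 -> active={job_A:*/10, job_C:*/15}
Op 4: register job_A */5 -> active={job_A:*/5, job_C:*/15}
Op 5: unregister job_C -> active={job_A:*/5}
Op 6: unregister job_A -> active={}
Op 7: register job_E */8 -> active={job_E:*/8}
  job_E: interval 8, next fire after T=143 is 144
Earliest = 144, winner (lex tiebreak) = job_E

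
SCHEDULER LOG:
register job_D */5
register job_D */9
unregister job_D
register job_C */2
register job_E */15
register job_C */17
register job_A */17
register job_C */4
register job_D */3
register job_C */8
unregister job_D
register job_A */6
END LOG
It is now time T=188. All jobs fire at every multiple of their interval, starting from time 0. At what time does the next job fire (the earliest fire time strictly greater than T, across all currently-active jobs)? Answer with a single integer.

Op 1: register job_D */5 -> active={job_D:*/5}
Op 2: register job_D */9 -> active={job_D:*/9}
Op 3: unregister job_D -> active={}
Op 4: register job_C */2 -> active={job_C:*/2}
Op 5: register job_E */15 -> active={job_C:*/2, job_E:*/15}
Op 6: register job_C */17 -> active={job_C:*/17, job_E:*/15}
Op 7: register job_A */17 -> active={job_A:*/17, job_C:*/17, job_E:*/15}
Op 8: register job_C */4 -> active={job_A:*/17, job_C:*/4, job_E:*/15}
Op 9: register job_D */3 -> active={job_A:*/17, job_C:*/4, job_D:*/3, job_E:*/15}
Op 10: register job_C */8 -> active={job_A:*/17, job_C:*/8, job_D:*/3, job_E:*/15}
Op 11: unregister job_D -> active={job_A:*/17, job_C:*/8, job_E:*/15}
Op 12: register job_A */6 -> active={job_A:*/6, job_C:*/8, job_E:*/15}
  job_A: interval 6, next fire after T=188 is 192
  job_C: interval 8, next fire after T=188 is 192
  job_E: interval 15, next fire after T=188 is 195
Earliest fire time = 192 (job job_A)

Answer: 192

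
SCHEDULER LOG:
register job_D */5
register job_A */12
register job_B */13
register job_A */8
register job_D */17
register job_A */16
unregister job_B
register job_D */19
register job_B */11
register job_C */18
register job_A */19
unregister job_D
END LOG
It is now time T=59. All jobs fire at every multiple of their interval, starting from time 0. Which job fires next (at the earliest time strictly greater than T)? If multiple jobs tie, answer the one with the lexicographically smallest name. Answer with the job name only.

Op 1: register job_D */5 -> active={job_D:*/5}
Op 2: register job_A */12 -> active={job_A:*/12, job_D:*/5}
Op 3: register job_B */13 -> active={job_A:*/12, job_B:*/13, job_D:*/5}
Op 4: register job_A */8 -> active={job_A:*/8, job_B:*/13, job_D:*/5}
Op 5: register job_D */17 -> active={job_A:*/8, job_B:*/13, job_D:*/17}
Op 6: register job_A */16 -> active={job_A:*/16, job_B:*/13, job_D:*/17}
Op 7: unregister job_B -> active={job_A:*/16, job_D:*/17}
Op 8: register job_D */19 -> active={job_A:*/16, job_D:*/19}
Op 9: register job_B */11 -> active={job_A:*/16, job_B:*/11, job_D:*/19}
Op 10: register job_C */18 -> active={job_A:*/16, job_B:*/11, job_C:*/18, job_D:*/19}
Op 11: register job_A */19 -> active={job_A:*/19, job_B:*/11, job_C:*/18, job_D:*/19}
Op 12: unregister job_D -> active={job_A:*/19, job_B:*/11, job_C:*/18}
  job_A: interval 19, next fire after T=59 is 76
  job_B: interval 11, next fire after T=59 is 66
  job_C: interval 18, next fire after T=59 is 72
Earliest = 66, winner (lex tiebreak) = job_B

Answer: job_B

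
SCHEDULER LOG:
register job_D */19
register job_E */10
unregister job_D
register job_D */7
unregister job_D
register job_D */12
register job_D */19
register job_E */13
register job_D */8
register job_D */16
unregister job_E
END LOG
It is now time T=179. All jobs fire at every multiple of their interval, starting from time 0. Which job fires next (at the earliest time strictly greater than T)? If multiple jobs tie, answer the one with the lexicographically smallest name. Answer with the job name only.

Answer: job_D

Derivation:
Op 1: register job_D */19 -> active={job_D:*/19}
Op 2: register job_E */10 -> active={job_D:*/19, job_E:*/10}
Op 3: unregister job_D -> active={job_E:*/10}
Op 4: register job_D */7 -> active={job_D:*/7, job_E:*/10}
Op 5: unregister job_D -> active={job_E:*/10}
Op 6: register job_D */12 -> active={job_D:*/12, job_E:*/10}
Op 7: register job_D */19 -> active={job_D:*/19, job_E:*/10}
Op 8: register job_E */13 -> active={job_D:*/19, job_E:*/13}
Op 9: register job_D */8 -> active={job_D:*/8, job_E:*/13}
Op 10: register job_D */16 -> active={job_D:*/16, job_E:*/13}
Op 11: unregister job_E -> active={job_D:*/16}
  job_D: interval 16, next fire after T=179 is 192
Earliest = 192, winner (lex tiebreak) = job_D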